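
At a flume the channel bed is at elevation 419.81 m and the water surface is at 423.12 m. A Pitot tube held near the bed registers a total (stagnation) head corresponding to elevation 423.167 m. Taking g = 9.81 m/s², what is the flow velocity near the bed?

Near the bed, under hydrostatic conditions, the piezometric head (z + ψ) equals the free-surface elevation, 423.12 m.
Velocity head = total − piezometric = 423.167 − 423.12 = 0.047 m.
v = √(2g·h_v) = √(2 × 9.81 × 0.047) = 0.960 m/s.

v ≈ 0.960 m/s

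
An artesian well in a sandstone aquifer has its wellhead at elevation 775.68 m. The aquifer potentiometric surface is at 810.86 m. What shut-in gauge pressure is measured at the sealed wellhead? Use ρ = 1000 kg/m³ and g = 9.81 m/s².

P ≈ 345 kPa

Head above the cap: Δh = 810.86 − 775.68 = 35.18 m.
P = ρgΔh = 1000 × 9.81 × 35.18 = 345116 Pa ≈ 345 kPa.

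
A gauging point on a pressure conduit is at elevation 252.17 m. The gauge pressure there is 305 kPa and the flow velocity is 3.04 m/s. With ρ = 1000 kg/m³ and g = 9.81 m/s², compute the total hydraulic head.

Pressure head ψ = P/(ρg) = 305×1000 / (1000 × 9.81) = 31.09 m.
Velocity head = v²/(2g) = 3.04² / (2 × 9.81) = 0.471 m.
h = z + ψ + v²/(2g) = 252.17 + 31.09 + 0.471 = 283.73 m.

h ≈ 283.73 m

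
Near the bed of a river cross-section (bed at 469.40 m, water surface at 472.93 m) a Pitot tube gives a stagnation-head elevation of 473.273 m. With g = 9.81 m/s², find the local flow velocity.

Near the bed, under hydrostatic conditions, the piezometric head (z + ψ) equals the free-surface elevation, 472.93 m.
Velocity head = total − piezometric = 473.273 − 472.93 = 0.343 m.
v = √(2g·h_v) = √(2 × 9.81 × 0.343) = 2.59 m/s.

v ≈ 2.59 m/s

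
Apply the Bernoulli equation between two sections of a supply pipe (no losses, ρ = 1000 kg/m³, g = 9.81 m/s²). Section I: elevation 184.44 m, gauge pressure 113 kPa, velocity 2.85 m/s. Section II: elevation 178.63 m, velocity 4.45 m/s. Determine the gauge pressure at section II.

Pressure head at I: ψ₁ = P₁/(ρg) = 113×1000 / (1000 × 9.81) = 11.52 m.
Velocity heads: v₁²/2g = 2.85²/19.62 = 0.414 m; v₂²/2g = 4.45²/19.62 = 1.009 m.
Total head H = z₁ + ψ₁ + v₁²/2g = 184.44 + 11.52 + 0.414 = 196.37 m.
ψ₂ = H − z₂ − v₂²/2g = 196.37 − 178.63 − 1.009 = 16.73 m.
P₂ = ρgψ₂ = 1000 × 9.81 × 16.73 ≈ 164 kPa.

P₂ ≈ 164 kPa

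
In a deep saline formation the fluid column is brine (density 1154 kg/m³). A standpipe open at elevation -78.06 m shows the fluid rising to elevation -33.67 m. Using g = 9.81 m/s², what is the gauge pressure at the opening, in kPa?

Pressure head ψ = h − z = -33.67 − (-78.06) = 44.39 m.
P = ρgψ = 1154 × 9.81 × 44.39 = 502528 Pa ≈ 503 kPa.

P ≈ 503 kPa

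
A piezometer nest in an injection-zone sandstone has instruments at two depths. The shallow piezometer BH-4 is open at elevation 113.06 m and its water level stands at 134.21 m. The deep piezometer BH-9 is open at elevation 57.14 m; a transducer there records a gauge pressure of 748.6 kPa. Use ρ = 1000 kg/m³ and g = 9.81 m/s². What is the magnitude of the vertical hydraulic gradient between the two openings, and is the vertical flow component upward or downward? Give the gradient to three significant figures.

|i_v| ≈ 0.0136; vertical flow is downward

Total head at BH-4: h = 134.21 m (water level in the standpipe).
Pressure head at BH-9: ψ = P/(ρg) = 748.6×1000 / (1000 × 9.81) = 76.31 m.
Total head at BH-9: h = z + ψ = 57.14 + 76.31 = 133.45 m.
Δh = h(BH-4) − h(BH-9) = 134.21 − 133.45 = 0.76 m.
Vertical separation Δz = 113.06 − 57.14 = 55.92 m.
|i_v| = |Δh| / Δz = 0.76 / 55.92 = 0.0136.
Head is higher in the shallow piezometer, so vertical flow is downward (recharge condition).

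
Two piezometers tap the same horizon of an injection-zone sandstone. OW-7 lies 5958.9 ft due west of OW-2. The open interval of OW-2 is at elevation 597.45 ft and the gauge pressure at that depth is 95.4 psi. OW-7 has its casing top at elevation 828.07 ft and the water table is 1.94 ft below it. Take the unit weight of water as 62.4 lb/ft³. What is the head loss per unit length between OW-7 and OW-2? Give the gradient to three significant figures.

Pressure head at OW-2: ψ = 144·P/γ = 144 × 95.4 / 62.4 = 220.15 ft.
Total head at OW-2: h = z + ψ = 597.45 + 220.15 = 817.60 ft.
Total head at OW-7: h = 828.07 − 1.94 = 826.13 ft.
Head difference: h(OW-2) − h(OW-7) = 817.60 − 826.13 = -8.53 ft.
Hydraulic gradient: i = |Δh| / L = 8.53 / 5958.9 = 0.00143.

i ≈ 0.00143 ft/ft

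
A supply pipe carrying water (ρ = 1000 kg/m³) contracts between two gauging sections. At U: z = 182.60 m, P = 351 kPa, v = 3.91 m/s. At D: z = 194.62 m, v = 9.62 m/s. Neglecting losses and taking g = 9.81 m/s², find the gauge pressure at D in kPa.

P₂ ≈ 194 kPa

Pressure head at U: ψ₁ = P₁/(ρg) = 351×1000 / (1000 × 9.81) = 35.78 m.
Velocity heads: v₁²/2g = 3.91²/19.62 = 0.779 m; v₂²/2g = 9.62²/19.62 = 4.717 m.
Total head H = z₁ + ψ₁ + v₁²/2g = 182.60 + 35.78 + 0.779 = 219.16 m.
ψ₂ = H − z₂ − v₂²/2g = 219.16 − 194.62 − 4.717 = 19.82 m.
P₂ = ρgψ₂ = 1000 × 9.81 × 19.82 ≈ 194 kPa.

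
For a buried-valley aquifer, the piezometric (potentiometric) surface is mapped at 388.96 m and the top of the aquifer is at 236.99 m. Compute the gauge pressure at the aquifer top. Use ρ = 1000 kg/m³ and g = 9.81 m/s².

P ≈ 1490 kPa

Pressure head at the aquifer top: ψ = h − z = 388.96 − 236.99 = 151.97 m.
P = ρgψ = 1000 × 9.81 × 151.97 = 1490826 Pa ≈ 1490 kPa.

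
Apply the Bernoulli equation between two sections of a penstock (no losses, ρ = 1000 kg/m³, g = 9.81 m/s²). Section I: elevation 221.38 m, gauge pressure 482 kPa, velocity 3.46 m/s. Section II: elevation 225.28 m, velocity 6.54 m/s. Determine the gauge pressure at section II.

Pressure head at I: ψ₁ = P₁/(ρg) = 482×1000 / (1000 × 9.81) = 49.13 m.
Velocity heads: v₁²/2g = 3.46²/19.62 = 0.610 m; v₂²/2g = 6.54²/19.62 = 2.180 m.
Total head H = z₁ + ψ₁ + v₁²/2g = 221.38 + 49.13 + 0.610 = 271.12 m.
ψ₂ = H − z₂ − v₂²/2g = 271.12 − 225.28 − 2.180 = 43.66 m.
P₂ = ρgψ₂ = 1000 × 9.81 × 43.66 ≈ 428 kPa.

P₂ ≈ 428 kPa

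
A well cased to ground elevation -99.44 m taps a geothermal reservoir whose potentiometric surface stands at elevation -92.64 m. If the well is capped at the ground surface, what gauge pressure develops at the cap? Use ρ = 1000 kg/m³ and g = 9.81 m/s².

Head above the cap: Δh = -92.64 − (-99.44) = 6.80 m.
P = ρgΔh = 1000 × 9.81 × 6.80 = 66708 Pa ≈ 66.7 kPa.

P ≈ 66.7 kPa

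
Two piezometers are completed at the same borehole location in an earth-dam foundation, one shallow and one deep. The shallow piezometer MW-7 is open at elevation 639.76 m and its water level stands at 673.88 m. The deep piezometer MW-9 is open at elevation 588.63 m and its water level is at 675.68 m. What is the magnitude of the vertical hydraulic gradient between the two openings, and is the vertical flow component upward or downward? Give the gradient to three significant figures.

Total head at MW-7: h = 673.88 m (water level in the standpipe).
Total head at MW-9: h = 675.68 m.
Δh = h(MW-7) − h(MW-9) = 673.88 − 675.68 = -1.80 m.
Vertical separation Δz = 639.76 − 588.63 = 51.13 m.
|i_v| = |Δh| / Δz = 1.80 / 51.13 = 0.0352.
Head is higher in the deep piezometer, so vertical flow is upward (discharge condition).

|i_v| ≈ 0.0352; vertical flow is upward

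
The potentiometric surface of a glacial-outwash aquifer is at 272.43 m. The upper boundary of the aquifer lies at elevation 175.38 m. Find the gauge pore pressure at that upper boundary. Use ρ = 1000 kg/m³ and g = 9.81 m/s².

Pressure head at the aquifer top: ψ = h − z = 272.43 − 175.38 = 97.05 m.
P = ρgψ = 1000 × 9.81 × 97.05 = 952061 Pa ≈ 952 kPa.

P ≈ 952 kPa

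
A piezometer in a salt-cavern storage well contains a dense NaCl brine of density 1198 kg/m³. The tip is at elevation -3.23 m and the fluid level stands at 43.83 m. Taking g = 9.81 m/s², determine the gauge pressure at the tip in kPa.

Pressure head ψ = h − z = 43.83 − (-3.23) = 47.06 m.
P = ρgψ = 1198 × 9.81 × 47.06 = 553067 Pa ≈ 553 kPa.

P ≈ 553 kPa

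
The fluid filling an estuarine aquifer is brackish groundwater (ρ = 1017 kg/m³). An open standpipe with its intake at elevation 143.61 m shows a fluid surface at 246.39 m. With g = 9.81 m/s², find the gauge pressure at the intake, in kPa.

P ≈ 1030 kPa

Pressure head ψ = h − z = 246.39 − 143.61 = 102.78 m.
P = ρgψ = 1017 × 9.81 × 102.78 = 1025412 Pa ≈ 1030 kPa.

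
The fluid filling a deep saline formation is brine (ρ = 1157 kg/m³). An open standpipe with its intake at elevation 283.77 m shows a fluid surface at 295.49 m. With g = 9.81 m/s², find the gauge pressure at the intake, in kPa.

P ≈ 133 kPa

Pressure head ψ = h − z = 295.49 − 283.77 = 11.72 m.
P = ρgψ = 1157 × 9.81 × 11.72 = 133024 Pa ≈ 133 kPa.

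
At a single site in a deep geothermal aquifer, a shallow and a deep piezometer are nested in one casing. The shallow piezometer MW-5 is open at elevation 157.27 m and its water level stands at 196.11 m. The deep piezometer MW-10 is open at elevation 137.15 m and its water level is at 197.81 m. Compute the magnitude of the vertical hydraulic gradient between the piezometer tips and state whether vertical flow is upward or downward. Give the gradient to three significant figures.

|i_v| ≈ 0.0845; vertical flow is upward

Total head at MW-5: h = 196.11 m (water level in the standpipe).
Total head at MW-10: h = 197.81 m.
Δh = h(MW-5) − h(MW-10) = 196.11 − 197.81 = -1.70 m.
Vertical separation Δz = 157.27 − 137.15 = 20.12 m.
|i_v| = |Δh| / Δz = 1.70 / 20.12 = 0.0845.
Head is higher in the deep piezometer, so vertical flow is upward (discharge condition).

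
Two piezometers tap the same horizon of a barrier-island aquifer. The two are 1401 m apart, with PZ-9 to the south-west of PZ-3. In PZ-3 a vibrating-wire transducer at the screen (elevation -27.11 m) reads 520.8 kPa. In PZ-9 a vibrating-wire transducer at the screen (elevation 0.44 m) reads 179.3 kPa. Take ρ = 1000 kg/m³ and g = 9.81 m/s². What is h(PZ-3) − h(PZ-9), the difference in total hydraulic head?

Δh ≈ 7.26 m

Pressure head at PZ-3: ψ = P/(ρg) = 520.8×1000 / (1000 × 9.81) = 53.09 m.
Total head at PZ-3: h = z + ψ = -27.11 + 53.09 = 25.98 m.
Pressure head at PZ-9: ψ = P/(ρg) = 179.3×1000 / (1000 × 9.81) = 18.28 m.
Total head at PZ-9: h = z + ψ = 0.44 + 18.28 = 18.72 m.
Head difference: h(PZ-3) − h(PZ-9) = 25.98 − 18.72 = 7.26 m.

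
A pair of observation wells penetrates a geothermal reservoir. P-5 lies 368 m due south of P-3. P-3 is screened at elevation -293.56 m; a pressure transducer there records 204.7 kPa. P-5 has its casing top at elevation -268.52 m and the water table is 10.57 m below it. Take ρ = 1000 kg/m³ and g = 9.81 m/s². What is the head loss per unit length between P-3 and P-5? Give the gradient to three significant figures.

i ≈ 0.0174 m/m

Pressure head at P-3: ψ = P/(ρg) = 204.7×1000 / (1000 × 9.81) = 20.87 m.
Total head at P-3: h = z + ψ = -293.56 + 20.87 = -272.69 m.
Total head at P-5: h = -268.52 − 10.57 = -279.09 m.
Head difference: h(P-3) − h(P-5) = -272.69 − (-279.09) = 6.40 m.
Hydraulic gradient: i = |Δh| / L = 6.40 / 368 = 0.0174.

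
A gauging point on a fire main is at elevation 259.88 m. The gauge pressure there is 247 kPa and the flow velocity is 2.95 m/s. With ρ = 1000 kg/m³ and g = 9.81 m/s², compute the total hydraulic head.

Pressure head ψ = P/(ρg) = 247×1000 / (1000 × 9.81) = 25.18 m.
Velocity head = v²/(2g) = 2.95² / (2 × 9.81) = 0.444 m.
h = z + ψ + v²/(2g) = 259.88 + 25.18 + 0.444 = 285.50 m.

h ≈ 285.50 m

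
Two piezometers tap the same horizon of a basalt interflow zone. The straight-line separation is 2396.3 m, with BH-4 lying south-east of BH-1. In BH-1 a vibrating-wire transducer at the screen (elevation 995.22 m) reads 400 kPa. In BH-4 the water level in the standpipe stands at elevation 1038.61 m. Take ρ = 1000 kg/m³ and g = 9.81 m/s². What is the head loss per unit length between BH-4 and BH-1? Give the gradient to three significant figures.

i ≈ 0.00109 m/m

Pressure head at BH-1: ψ = P/(ρg) = 400×1000 / (1000 × 9.81) = 40.77 m.
Total head at BH-1: h = z + ψ = 995.22 + 40.77 = 1035.99 m.
Total head at BH-4: h = 1038.61 m (water level in the piezometer is the total head).
Head difference: h(BH-1) − h(BH-4) = 1035.99 − 1038.61 = -2.62 m.
Hydraulic gradient: i = |Δh| / L = 2.62 / 2396.3 = 0.00109.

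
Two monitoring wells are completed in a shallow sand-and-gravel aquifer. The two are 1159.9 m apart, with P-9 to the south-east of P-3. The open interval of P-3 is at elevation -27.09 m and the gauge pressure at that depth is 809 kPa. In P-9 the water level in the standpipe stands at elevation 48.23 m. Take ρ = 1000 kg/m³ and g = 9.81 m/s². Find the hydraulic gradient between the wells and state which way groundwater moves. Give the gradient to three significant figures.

i ≈ 0.00616; groundwater flows toward the south-east

Pressure head at P-3: ψ = P/(ρg) = 809×1000 / (1000 × 9.81) = 82.47 m.
Total head at P-3: h = z + ψ = -27.09 + 82.47 = 55.38 m.
Total head at P-9: h = 48.23 m (water level in the piezometer is the total head).
Head difference: h(P-3) − h(P-9) = 55.38 − 48.23 = 7.15 m.
Hydraulic gradient: i = |Δh| / L = 7.15 / 1159.9 = 0.00616.
Flow is from higher to lower head: from P-3 toward P-9, i.e. toward the south-east.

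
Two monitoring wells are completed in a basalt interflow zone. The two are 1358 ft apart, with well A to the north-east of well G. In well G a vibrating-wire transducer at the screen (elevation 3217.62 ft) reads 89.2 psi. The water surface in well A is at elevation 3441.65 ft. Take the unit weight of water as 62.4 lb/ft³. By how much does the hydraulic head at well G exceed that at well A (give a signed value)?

Pressure head at well G: ψ = 144·P/γ = 144 × 89.2 / 62.4 = 205.85 ft.
Total head at well G: h = z + ψ = 3217.62 + 205.85 = 3423.47 ft.
Total head at well A: h = 3441.65 ft (water level in the piezometer is the total head).
Head difference: h(well G) − h(well A) = 3423.47 − 3441.65 = -18.18 ft.

Δh ≈ -18.18 ft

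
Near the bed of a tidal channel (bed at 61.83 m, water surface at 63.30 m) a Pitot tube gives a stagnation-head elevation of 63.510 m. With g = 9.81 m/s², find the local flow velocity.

Near the bed, under hydrostatic conditions, the piezometric head (z + ψ) equals the free-surface elevation, 63.30 m.
Velocity head = total − piezometric = 63.510 − 63.30 = 0.210 m.
v = √(2g·h_v) = √(2 × 9.81 × 0.210) = 2.03 m/s.

v ≈ 2.03 m/s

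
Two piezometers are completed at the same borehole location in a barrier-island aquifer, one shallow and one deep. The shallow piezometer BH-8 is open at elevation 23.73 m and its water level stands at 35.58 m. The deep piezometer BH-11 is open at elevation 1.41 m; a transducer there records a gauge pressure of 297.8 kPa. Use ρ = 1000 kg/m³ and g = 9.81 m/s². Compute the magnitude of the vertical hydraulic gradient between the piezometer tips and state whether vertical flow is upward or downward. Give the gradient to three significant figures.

Total head at BH-8: h = 35.58 m (water level in the standpipe).
Pressure head at BH-11: ψ = P/(ρg) = 297.8×1000 / (1000 × 9.81) = 30.36 m.
Total head at BH-11: h = z + ψ = 1.41 + 30.36 = 31.77 m.
Δh = h(BH-8) − h(BH-11) = 35.58 − 31.77 = 3.81 m.
Vertical separation Δz = 23.73 − 1.41 = 22.32 m.
|i_v| = |Δh| / Δz = 3.81 / 22.32 = 0.171.
Head is higher in the shallow piezometer, so vertical flow is downward (recharge condition).

|i_v| ≈ 0.171; vertical flow is downward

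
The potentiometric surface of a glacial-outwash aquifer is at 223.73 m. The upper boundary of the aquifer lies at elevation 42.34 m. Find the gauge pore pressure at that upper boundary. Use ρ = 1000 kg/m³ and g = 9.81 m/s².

Pressure head at the aquifer top: ψ = h − z = 223.73 − 42.34 = 181.39 m.
P = ρgψ = 1000 × 9.81 × 181.39 = 1779436 Pa ≈ 1780 kPa.

P ≈ 1780 kPa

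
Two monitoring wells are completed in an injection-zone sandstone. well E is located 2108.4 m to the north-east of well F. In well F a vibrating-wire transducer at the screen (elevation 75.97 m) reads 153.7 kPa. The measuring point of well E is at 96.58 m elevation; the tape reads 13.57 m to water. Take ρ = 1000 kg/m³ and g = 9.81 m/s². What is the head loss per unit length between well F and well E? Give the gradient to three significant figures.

i ≈ 0.00409 m/m

Pressure head at well F: ψ = P/(ρg) = 153.7×1000 / (1000 × 9.81) = 15.67 m.
Total head at well F: h = z + ψ = 75.97 + 15.67 = 91.64 m.
Total head at well E: h = 96.58 − 13.57 = 83.01 m.
Head difference: h(well F) − h(well E) = 91.64 − 83.01 = 8.63 m.
Hydraulic gradient: i = |Δh| / L = 8.63 / 2108.4 = 0.00409.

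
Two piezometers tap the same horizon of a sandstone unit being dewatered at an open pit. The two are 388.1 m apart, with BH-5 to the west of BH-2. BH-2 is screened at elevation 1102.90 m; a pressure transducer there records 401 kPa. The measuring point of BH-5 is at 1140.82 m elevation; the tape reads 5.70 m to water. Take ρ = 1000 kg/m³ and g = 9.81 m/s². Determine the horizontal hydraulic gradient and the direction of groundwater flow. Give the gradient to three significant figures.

Pressure head at BH-2: ψ = P/(ρg) = 401×1000 / (1000 × 9.81) = 40.88 m.
Total head at BH-2: h = z + ψ = 1102.90 + 40.88 = 1143.78 m.
Total head at BH-5: h = 1140.82 − 5.70 = 1135.12 m.
Head difference: h(BH-2) − h(BH-5) = 1143.78 − 1135.12 = 8.66 m.
Hydraulic gradient: i = |Δh| / L = 8.66 / 388.1 = 0.0223.
Flow is from higher to lower head: from BH-2 toward BH-5, i.e. toward the west.

i ≈ 0.0223; groundwater flows toward the west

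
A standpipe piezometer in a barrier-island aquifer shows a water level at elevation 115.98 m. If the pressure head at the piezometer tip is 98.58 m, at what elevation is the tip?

z ≈ 17.40 m

z = h − ψ = 115.98 − 98.58 = 17.40 m.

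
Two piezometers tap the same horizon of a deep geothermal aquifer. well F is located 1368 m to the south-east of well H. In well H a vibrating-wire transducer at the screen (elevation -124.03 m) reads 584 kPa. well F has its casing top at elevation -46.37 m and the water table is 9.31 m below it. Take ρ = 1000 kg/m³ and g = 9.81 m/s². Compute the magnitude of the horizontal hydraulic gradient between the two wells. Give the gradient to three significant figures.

i ≈ 0.00645

Pressure head at well H: ψ = P/(ρg) = 584×1000 / (1000 × 9.81) = 59.53 m.
Total head at well H: h = z + ψ = -124.03 + 59.53 = -64.50 m.
Total head at well F: h = -46.37 − 9.31 = -55.68 m.
Head difference: h(well H) − h(well F) = -64.50 − (-55.68) = -8.82 m.
Hydraulic gradient: i = |Δh| / L = 8.82 / 1368 = 0.00645.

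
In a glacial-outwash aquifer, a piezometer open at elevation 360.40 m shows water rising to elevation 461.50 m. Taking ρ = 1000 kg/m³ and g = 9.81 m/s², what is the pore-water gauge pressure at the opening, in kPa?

P ≈ 992 kPa

Pressure head ψ = h − z = 461.50 − 360.40 = 101.10 m.
P = ρgψ = 1000 × 9.81 × 101.10 = 991791 Pa ≈ 992 kPa.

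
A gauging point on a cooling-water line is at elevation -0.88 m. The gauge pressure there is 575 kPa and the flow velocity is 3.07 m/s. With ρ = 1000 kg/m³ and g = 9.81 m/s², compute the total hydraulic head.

h ≈ 58.21 m

Pressure head ψ = P/(ρg) = 575×1000 / (1000 × 9.81) = 58.61 m.
Velocity head = v²/(2g) = 3.07² / (2 × 9.81) = 0.480 m.
h = z + ψ + v²/(2g) = -0.88 + 58.61 + 0.480 = 58.21 m.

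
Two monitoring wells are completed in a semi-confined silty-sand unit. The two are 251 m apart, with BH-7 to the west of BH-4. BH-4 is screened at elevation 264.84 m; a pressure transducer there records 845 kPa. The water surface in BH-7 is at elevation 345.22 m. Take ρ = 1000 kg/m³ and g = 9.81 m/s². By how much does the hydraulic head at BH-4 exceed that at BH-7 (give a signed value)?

Pressure head at BH-4: ψ = P/(ρg) = 845×1000 / (1000 × 9.81) = 86.14 m.
Total head at BH-4: h = z + ψ = 264.84 + 86.14 = 350.98 m.
Total head at BH-7: h = 345.22 m (water level in the piezometer is the total head).
Head difference: h(BH-4) − h(BH-7) = 350.98 − 345.22 = 5.76 m.

Δh ≈ 5.76 m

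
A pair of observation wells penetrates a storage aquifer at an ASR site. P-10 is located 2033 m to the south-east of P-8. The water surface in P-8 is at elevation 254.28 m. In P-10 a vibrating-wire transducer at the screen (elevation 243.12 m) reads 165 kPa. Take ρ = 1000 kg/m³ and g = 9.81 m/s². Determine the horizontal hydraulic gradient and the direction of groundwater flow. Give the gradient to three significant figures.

i ≈ 0.00278; groundwater flows toward the north-west

Total head at P-8: h = 254.28 m (water level in the piezometer is the total head).
Pressure head at P-10: ψ = P/(ρg) = 165×1000 / (1000 × 9.81) = 16.82 m.
Total head at P-10: h = z + ψ = 243.12 + 16.82 = 259.94 m.
Head difference: h(P-8) − h(P-10) = 254.28 − 259.94 = -5.66 m.
Hydraulic gradient: i = |Δh| / L = 5.66 / 2033 = 0.00278.
Flow is from higher to lower head: from P-10 toward P-8, i.e. toward the north-west.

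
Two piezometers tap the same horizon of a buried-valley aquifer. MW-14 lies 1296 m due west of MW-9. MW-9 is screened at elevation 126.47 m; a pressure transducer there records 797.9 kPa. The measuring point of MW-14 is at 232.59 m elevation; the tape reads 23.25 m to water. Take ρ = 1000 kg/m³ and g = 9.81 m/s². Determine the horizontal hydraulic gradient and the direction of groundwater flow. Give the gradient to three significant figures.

i ≈ 0.00118; groundwater flows toward the east

Pressure head at MW-9: ψ = P/(ρg) = 797.9×1000 / (1000 × 9.81) = 81.34 m.
Total head at MW-9: h = z + ψ = 126.47 + 81.34 = 207.81 m.
Total head at MW-14: h = 232.59 − 23.25 = 209.34 m.
Head difference: h(MW-9) − h(MW-14) = 207.81 − 209.34 = -1.53 m.
Hydraulic gradient: i = |Δh| / L = 1.53 / 1296 = 0.00118.
Flow is from higher to lower head: from MW-14 toward MW-9, i.e. toward the east.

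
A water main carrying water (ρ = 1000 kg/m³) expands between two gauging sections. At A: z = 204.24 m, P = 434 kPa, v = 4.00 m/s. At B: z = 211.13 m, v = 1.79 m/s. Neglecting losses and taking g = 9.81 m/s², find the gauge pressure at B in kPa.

P₂ ≈ 373 kPa

Pressure head at A: ψ₁ = P₁/(ρg) = 434×1000 / (1000 × 9.81) = 44.24 m.
Velocity heads: v₁²/2g = 4.00²/19.62 = 0.815 m; v₂²/2g = 1.79²/19.62 = 0.163 m.
Total head H = z₁ + ψ₁ + v₁²/2g = 204.24 + 44.24 + 0.815 = 249.30 m.
ψ₂ = H − z₂ − v₂²/2g = 249.30 − 211.13 − 0.163 = 38.01 m.
P₂ = ρgψ₂ = 1000 × 9.81 × 38.01 ≈ 373 kPa.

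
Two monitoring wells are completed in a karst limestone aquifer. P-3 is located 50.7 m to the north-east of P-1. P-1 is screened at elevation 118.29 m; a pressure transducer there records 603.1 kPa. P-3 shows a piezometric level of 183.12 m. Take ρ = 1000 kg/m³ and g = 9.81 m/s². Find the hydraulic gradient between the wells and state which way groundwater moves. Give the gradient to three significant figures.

i ≈ 0.0661; groundwater flows toward the south-west

Pressure head at P-1: ψ = P/(ρg) = 603.1×1000 / (1000 × 9.81) = 61.48 m.
Total head at P-1: h = z + ψ = 118.29 + 61.48 = 179.77 m.
Total head at P-3: h = 183.12 m (water level in the piezometer is the total head).
Head difference: h(P-1) − h(P-3) = 179.77 − 183.12 = -3.35 m.
Hydraulic gradient: i = |Δh| / L = 3.35 / 50.7 = 0.0661.
Flow is from higher to lower head: from P-3 toward P-1, i.e. toward the south-west.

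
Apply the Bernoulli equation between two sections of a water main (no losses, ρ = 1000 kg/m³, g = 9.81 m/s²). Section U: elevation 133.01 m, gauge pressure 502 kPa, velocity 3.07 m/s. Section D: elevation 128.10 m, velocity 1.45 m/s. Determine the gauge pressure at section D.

P₂ ≈ 554 kPa

Pressure head at U: ψ₁ = P₁/(ρg) = 502×1000 / (1000 × 9.81) = 51.17 m.
Velocity heads: v₁²/2g = 3.07²/19.62 = 0.480 m; v₂²/2g = 1.45²/19.62 = 0.107 m.
Total head H = z₁ + ψ₁ + v₁²/2g = 133.01 + 51.17 + 0.480 = 184.66 m.
ψ₂ = H − z₂ − v₂²/2g = 184.66 − 128.10 − 0.107 = 56.45 m.
P₂ = ρgψ₂ = 1000 × 9.81 × 56.45 ≈ 554 kPa.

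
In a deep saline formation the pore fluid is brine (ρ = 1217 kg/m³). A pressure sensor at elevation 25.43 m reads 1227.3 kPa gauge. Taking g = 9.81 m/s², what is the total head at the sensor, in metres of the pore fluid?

h ≈ 128.23 m

ψ = P/(ρg) = 1227.3×1000 / (1217 × 9.81) = 102.80 m.
h = z + ψ = 25.43 + 102.80 = 128.23 m.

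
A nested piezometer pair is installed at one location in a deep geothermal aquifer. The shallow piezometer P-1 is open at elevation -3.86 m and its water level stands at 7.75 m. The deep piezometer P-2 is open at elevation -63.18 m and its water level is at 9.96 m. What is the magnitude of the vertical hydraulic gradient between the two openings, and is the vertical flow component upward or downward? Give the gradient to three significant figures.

|i_v| ≈ 0.0373; vertical flow is upward

Total head at P-1: h = 7.75 m (water level in the standpipe).
Total head at P-2: h = 9.96 m.
Δh = h(P-1) − h(P-2) = 7.75 − 9.96 = -2.21 m.
Vertical separation Δz = -3.86 − (-63.18) = 59.32 m.
|i_v| = |Δh| / Δz = 2.21 / 59.32 = 0.0373.
Head is higher in the deep piezometer, so vertical flow is upward (discharge condition).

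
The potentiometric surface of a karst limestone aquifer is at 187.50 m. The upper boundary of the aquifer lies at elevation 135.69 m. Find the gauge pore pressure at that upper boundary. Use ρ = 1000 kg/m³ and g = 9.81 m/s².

Pressure head at the aquifer top: ψ = h − z = 187.50 − 135.69 = 51.81 m.
P = ρgψ = 1000 × 9.81 × 51.81 = 508256 Pa ≈ 508 kPa.

P ≈ 508 kPa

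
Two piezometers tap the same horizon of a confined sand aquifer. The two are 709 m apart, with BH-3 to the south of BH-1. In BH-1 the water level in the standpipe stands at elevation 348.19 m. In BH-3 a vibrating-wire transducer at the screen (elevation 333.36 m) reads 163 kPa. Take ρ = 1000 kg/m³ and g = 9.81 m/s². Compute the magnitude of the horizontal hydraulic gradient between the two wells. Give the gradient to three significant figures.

Total head at BH-1: h = 348.19 m (water level in the piezometer is the total head).
Pressure head at BH-3: ψ = P/(ρg) = 163×1000 / (1000 × 9.81) = 16.62 m.
Total head at BH-3: h = z + ψ = 333.36 + 16.62 = 349.98 m.
Head difference: h(BH-1) − h(BH-3) = 348.19 − 349.98 = -1.79 m.
Hydraulic gradient: i = |Δh| / L = 1.79 / 709 = 0.00252.

i ≈ 0.00252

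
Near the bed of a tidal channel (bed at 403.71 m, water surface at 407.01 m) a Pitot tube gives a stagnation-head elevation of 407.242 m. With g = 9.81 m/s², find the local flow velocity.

v ≈ 2.13 m/s

Near the bed, under hydrostatic conditions, the piezometric head (z + ψ) equals the free-surface elevation, 407.01 m.
Velocity head = total − piezometric = 407.242 − 407.01 = 0.232 m.
v = √(2g·h_v) = √(2 × 9.81 × 0.232) = 2.13 m/s.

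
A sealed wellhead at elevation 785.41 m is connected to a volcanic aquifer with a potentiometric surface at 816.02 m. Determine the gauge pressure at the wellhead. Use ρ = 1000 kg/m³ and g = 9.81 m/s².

P ≈ 300 kPa

Head above the cap: Δh = 816.02 − 785.41 = 30.61 m.
P = ρgΔh = 1000 × 9.81 × 30.61 = 300284 Pa ≈ 300 kPa.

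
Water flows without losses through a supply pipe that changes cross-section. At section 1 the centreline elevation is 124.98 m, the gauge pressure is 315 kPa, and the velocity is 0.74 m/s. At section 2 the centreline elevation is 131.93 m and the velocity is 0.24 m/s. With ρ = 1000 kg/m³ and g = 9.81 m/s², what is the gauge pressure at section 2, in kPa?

P₂ ≈ 247 kPa

Pressure head at 1: ψ₁ = P₁/(ρg) = 315×1000 / (1000 × 9.81) = 32.11 m.
Velocity heads: v₁²/2g = 0.74²/19.62 = 0.028 m; v₂²/2g = 0.24²/19.62 = 0.003 m.
Total head H = z₁ + ψ₁ + v₁²/2g = 124.98 + 32.11 + 0.028 = 157.12 m.
ψ₂ = H − z₂ − v₂²/2g = 157.12 − 131.93 − 0.003 = 25.19 m.
P₂ = ρgψ₂ = 1000 × 9.81 × 25.19 ≈ 247 kPa.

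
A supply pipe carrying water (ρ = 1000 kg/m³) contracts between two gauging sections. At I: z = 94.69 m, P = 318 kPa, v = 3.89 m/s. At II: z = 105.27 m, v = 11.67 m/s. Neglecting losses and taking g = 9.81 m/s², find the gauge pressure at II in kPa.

Pressure head at I: ψ₁ = P₁/(ρg) = 318×1000 / (1000 × 9.81) = 32.42 m.
Velocity heads: v₁²/2g = 3.89²/19.62 = 0.771 m; v₂²/2g = 11.67²/19.62 = 6.941 m.
Total head H = z₁ + ψ₁ + v₁²/2g = 94.69 + 32.42 + 0.771 = 127.88 m.
ψ₂ = H − z₂ − v₂²/2g = 127.88 − 105.27 − 6.941 = 15.67 m.
P₂ = ρgψ₂ = 1000 × 9.81 × 15.67 ≈ 154 kPa.

P₂ ≈ 154 kPa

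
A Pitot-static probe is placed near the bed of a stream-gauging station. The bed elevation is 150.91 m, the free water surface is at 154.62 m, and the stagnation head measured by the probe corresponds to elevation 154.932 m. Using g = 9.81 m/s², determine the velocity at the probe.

Near the bed, under hydrostatic conditions, the piezometric head (z + ψ) equals the free-surface elevation, 154.62 m.
Velocity head = total − piezometric = 154.932 − 154.62 = 0.312 m.
v = √(2g·h_v) = √(2 × 9.81 × 0.312) = 2.47 m/s.

v ≈ 2.47 m/s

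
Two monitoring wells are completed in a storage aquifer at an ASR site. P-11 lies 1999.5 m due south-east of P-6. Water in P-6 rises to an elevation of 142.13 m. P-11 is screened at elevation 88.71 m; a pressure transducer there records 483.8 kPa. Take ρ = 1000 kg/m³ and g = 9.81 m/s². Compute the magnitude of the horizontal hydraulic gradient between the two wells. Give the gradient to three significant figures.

Total head at P-6: h = 142.13 m (water level in the piezometer is the total head).
Pressure head at P-11: ψ = P/(ρg) = 483.8×1000 / (1000 × 9.81) = 49.32 m.
Total head at P-11: h = z + ψ = 88.71 + 49.32 = 138.03 m.
Head difference: h(P-6) − h(P-11) = 142.13 − 138.03 = 4.10 m.
Hydraulic gradient: i = |Δh| / L = 4.10 / 1999.5 = 0.00205.

i ≈ 0.00205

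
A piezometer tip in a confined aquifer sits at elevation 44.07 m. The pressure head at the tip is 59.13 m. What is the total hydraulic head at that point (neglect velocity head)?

h ≈ 103.20 m

h = z + ψ = 44.07 + 59.13 = 103.20 m.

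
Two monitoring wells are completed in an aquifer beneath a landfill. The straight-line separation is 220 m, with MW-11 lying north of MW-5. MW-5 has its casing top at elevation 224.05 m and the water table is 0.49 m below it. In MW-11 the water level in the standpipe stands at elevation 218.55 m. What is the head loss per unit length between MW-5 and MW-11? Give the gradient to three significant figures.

Total head at MW-5: h = 224.05 − 0.49 = 223.56 m.
Total head at MW-11: h = 218.55 m (water level in the piezometer is the total head).
Head difference: h(MW-5) − h(MW-11) = 223.56 − 218.55 = 5.01 m.
Hydraulic gradient: i = |Δh| / L = 5.01 / 220 = 0.0228.

i ≈ 0.0228 m/m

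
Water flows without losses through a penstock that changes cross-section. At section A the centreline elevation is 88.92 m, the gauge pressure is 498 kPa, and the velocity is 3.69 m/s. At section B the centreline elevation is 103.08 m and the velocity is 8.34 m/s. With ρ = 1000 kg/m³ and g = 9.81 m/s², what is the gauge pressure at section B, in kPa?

P₂ ≈ 331 kPa

Pressure head at A: ψ₁ = P₁/(ρg) = 498×1000 / (1000 × 9.81) = 50.76 m.
Velocity heads: v₁²/2g = 3.69²/19.62 = 0.694 m; v₂²/2g = 8.34²/19.62 = 3.545 m.
Total head H = z₁ + ψ₁ + v₁²/2g = 88.92 + 50.76 + 0.694 = 140.37 m.
ψ₂ = H − z₂ − v₂²/2g = 140.37 − 103.08 − 3.545 = 33.75 m.
P₂ = ρgψ₂ = 1000 × 9.81 × 33.75 ≈ 331 kPa.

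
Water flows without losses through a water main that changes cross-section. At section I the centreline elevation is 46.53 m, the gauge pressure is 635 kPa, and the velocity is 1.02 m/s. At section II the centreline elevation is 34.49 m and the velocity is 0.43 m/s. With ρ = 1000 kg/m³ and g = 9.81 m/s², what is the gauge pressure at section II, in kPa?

Pressure head at I: ψ₁ = P₁/(ρg) = 635×1000 / (1000 × 9.81) = 64.73 m.
Velocity heads: v₁²/2g = 1.02²/19.62 = 0.053 m; v₂²/2g = 0.43²/19.62 = 0.009 m.
Total head H = z₁ + ψ₁ + v₁²/2g = 46.53 + 64.73 + 0.053 = 111.31 m.
ψ₂ = H − z₂ − v₂²/2g = 111.31 − 34.49 − 0.009 = 76.81 m.
P₂ = ρgψ₂ = 1000 × 9.81 × 76.81 ≈ 754 kPa.

P₂ ≈ 754 kPa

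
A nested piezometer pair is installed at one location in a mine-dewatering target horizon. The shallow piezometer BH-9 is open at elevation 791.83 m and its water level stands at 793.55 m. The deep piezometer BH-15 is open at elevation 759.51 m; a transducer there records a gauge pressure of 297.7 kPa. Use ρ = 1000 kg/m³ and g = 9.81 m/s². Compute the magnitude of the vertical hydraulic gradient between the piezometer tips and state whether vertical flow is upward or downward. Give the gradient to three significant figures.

Total head at BH-9: h = 793.55 m (water level in the standpipe).
Pressure head at BH-15: ψ = P/(ρg) = 297.7×1000 / (1000 × 9.81) = 30.35 m.
Total head at BH-15: h = z + ψ = 759.51 + 30.35 = 789.86 m.
Δh = h(BH-9) − h(BH-15) = 793.55 − 789.86 = 3.69 m.
Vertical separation Δz = 791.83 − 759.51 = 32.32 m.
|i_v| = |Δh| / Δz = 3.69 / 32.32 = 0.114.
Head is higher in the shallow piezometer, so vertical flow is downward (recharge condition).

|i_v| ≈ 0.114; vertical flow is downward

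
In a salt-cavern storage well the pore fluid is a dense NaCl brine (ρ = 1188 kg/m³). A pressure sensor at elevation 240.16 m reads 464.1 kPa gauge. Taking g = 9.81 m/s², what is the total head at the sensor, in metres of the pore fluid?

h ≈ 279.98 m

ψ = P/(ρg) = 464.1×1000 / (1188 × 9.81) = 39.82 m.
h = z + ψ = 240.16 + 39.82 = 279.98 m.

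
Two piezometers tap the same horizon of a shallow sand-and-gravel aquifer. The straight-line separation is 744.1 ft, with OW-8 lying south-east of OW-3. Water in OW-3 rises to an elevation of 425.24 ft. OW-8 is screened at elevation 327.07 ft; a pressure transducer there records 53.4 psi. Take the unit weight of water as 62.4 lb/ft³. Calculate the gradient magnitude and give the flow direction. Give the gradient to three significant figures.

i ≈ 0.0337; groundwater flows toward the north-west

Total head at OW-3: h = 425.24 ft (water level in the piezometer is the total head).
Pressure head at OW-8: ψ = 144·P/γ = 144 × 53.4 / 62.4 = 123.23 ft.
Total head at OW-8: h = z + ψ = 327.07 + 123.23 = 450.30 ft.
Head difference: h(OW-3) − h(OW-8) = 425.24 − 450.30 = -25.06 ft.
Hydraulic gradient: i = |Δh| / L = 25.06 / 744.1 = 0.0337.
Flow is from higher to lower head: from OW-8 toward OW-3, i.e. toward the north-west.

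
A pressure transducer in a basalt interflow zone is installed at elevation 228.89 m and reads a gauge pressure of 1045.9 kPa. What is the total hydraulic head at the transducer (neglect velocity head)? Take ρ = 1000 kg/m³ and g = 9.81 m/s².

ψ = P/(ρg) = 1045.9×1000 / (1000 × 9.81) = 106.62 m.
h = z + ψ = 228.89 + 106.62 = 335.51 m.

h ≈ 335.51 m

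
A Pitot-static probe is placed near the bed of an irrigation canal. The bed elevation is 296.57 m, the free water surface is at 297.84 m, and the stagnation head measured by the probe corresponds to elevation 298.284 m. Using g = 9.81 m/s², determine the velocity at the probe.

Near the bed, under hydrostatic conditions, the piezometric head (z + ψ) equals the free-surface elevation, 297.84 m.
Velocity head = total − piezometric = 298.284 − 297.84 = 0.444 m.
v = √(2g·h_v) = √(2 × 9.81 × 0.444) = 2.95 m/s.

v ≈ 2.95 m/s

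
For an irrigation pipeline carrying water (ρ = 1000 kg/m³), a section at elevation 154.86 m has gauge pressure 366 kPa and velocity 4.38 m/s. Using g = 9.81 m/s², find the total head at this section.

h ≈ 193.15 m

Pressure head ψ = P/(ρg) = 366×1000 / (1000 × 9.81) = 37.31 m.
Velocity head = v²/(2g) = 4.38² / (2 × 9.81) = 0.978 m.
h = z + ψ + v²/(2g) = 154.86 + 37.31 + 0.978 = 193.15 m.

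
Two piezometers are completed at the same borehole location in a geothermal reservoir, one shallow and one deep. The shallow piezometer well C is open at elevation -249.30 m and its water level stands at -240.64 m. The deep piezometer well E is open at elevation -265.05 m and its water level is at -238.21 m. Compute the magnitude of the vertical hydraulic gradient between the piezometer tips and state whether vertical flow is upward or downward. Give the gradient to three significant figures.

|i_v| ≈ 0.154; vertical flow is upward

Total head at well C: h = -240.64 m (water level in the standpipe).
Total head at well E: h = -238.21 m.
Δh = h(well C) − h(well E) = -240.64 − (-238.21) = -2.43 m.
Vertical separation Δz = -249.30 − (-265.05) = 15.75 m.
|i_v| = |Δh| / Δz = 2.43 / 15.75 = 0.154.
Head is higher in the deep piezometer, so vertical flow is upward (discharge condition).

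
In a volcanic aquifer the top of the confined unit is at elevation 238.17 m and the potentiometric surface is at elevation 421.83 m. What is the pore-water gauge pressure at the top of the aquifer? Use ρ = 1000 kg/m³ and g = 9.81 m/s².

Pressure head at the aquifer top: ψ = h − z = 421.83 − 238.17 = 183.66 m.
P = ρgψ = 1000 × 9.81 × 183.66 = 1801705 Pa ≈ 1800 kPa.

P ≈ 1800 kPa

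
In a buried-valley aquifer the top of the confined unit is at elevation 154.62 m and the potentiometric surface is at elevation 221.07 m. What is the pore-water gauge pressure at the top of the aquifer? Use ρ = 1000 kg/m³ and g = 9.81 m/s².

P ≈ 652 kPa

Pressure head at the aquifer top: ψ = h − z = 221.07 − 154.62 = 66.45 m.
P = ρgψ = 1000 × 9.81 × 66.45 = 651874 Pa ≈ 652 kPa.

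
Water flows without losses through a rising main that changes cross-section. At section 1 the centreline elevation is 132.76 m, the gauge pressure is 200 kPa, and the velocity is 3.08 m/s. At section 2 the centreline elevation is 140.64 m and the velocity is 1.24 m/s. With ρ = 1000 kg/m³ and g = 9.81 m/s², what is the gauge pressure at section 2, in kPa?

Pressure head at 1: ψ₁ = P₁/(ρg) = 200×1000 / (1000 × 9.81) = 20.39 m.
Velocity heads: v₁²/2g = 3.08²/19.62 = 0.484 m; v₂²/2g = 1.24²/19.62 = 0.078 m.
Total head H = z₁ + ψ₁ + v₁²/2g = 132.76 + 20.39 + 0.484 = 153.63 m.
ψ₂ = H − z₂ − v₂²/2g = 153.63 − 140.64 − 0.078 = 12.91 m.
P₂ = ρgψ₂ = 1000 × 9.81 × 12.91 ≈ 127 kPa.

P₂ ≈ 127 kPa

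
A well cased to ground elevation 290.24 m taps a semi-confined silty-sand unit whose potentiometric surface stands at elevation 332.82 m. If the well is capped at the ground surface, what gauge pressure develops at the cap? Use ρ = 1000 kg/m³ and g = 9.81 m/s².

Head above the cap: Δh = 332.82 − 290.24 = 42.58 m.
P = ρgΔh = 1000 × 9.81 × 42.58 = 417710 Pa ≈ 418 kPa.

P ≈ 418 kPa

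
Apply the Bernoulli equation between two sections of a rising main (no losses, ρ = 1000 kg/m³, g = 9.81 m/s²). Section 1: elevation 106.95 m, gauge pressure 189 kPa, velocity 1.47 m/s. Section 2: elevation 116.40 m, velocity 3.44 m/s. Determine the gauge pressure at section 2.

P₂ ≈ 91.5 kPa

Pressure head at 1: ψ₁ = P₁/(ρg) = 189×1000 / (1000 × 9.81) = 19.27 m.
Velocity heads: v₁²/2g = 1.47²/19.62 = 0.110 m; v₂²/2g = 3.44²/19.62 = 0.603 m.
Total head H = z₁ + ψ₁ + v₁²/2g = 106.95 + 19.27 + 0.110 = 126.33 m.
ψ₂ = H − z₂ − v₂²/2g = 126.33 − 116.40 − 0.603 = 9.33 m.
P₂ = ρgψ₂ = 1000 × 9.81 × 9.33 ≈ 91.5 kPa.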